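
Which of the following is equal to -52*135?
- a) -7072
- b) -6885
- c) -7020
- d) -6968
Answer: c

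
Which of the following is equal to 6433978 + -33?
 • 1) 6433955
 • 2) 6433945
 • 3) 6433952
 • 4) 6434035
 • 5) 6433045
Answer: 2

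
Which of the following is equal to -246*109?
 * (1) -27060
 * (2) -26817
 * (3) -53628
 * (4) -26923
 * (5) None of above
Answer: 5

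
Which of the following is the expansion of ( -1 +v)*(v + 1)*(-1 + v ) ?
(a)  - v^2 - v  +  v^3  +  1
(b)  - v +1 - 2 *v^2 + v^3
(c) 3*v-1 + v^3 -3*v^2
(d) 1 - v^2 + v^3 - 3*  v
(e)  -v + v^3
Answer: a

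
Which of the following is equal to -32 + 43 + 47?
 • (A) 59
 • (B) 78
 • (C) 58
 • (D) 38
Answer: C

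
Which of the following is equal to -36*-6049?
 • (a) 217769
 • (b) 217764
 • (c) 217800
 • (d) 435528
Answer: b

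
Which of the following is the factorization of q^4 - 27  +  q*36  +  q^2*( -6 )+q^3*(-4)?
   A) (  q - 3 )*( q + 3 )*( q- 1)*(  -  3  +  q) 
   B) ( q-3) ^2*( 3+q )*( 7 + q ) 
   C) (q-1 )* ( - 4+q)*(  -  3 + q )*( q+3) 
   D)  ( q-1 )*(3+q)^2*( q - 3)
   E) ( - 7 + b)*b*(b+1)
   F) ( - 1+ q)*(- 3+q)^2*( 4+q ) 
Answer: A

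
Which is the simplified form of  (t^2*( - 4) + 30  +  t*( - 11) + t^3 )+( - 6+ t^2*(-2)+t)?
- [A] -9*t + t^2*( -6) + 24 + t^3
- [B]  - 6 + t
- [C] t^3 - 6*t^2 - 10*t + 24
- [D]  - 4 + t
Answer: C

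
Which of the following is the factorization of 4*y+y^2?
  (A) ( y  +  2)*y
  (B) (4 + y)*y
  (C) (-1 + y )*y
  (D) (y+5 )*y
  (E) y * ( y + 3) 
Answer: B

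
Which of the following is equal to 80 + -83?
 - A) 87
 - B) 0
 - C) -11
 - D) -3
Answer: D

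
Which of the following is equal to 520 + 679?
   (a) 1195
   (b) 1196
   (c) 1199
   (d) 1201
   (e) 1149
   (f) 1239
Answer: c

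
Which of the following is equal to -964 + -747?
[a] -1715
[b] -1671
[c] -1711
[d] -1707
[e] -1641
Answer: c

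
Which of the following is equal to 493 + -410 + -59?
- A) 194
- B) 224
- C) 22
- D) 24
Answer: D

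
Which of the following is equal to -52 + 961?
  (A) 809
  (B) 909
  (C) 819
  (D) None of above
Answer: B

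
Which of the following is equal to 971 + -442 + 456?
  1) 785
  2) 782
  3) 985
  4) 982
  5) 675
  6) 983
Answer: 3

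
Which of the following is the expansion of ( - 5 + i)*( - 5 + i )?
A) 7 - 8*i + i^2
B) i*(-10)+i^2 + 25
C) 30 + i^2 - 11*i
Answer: B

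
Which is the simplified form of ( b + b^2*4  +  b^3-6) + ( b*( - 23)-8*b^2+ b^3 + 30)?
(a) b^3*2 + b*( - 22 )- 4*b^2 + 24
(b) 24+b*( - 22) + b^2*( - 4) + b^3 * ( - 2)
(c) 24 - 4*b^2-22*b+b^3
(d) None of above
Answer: a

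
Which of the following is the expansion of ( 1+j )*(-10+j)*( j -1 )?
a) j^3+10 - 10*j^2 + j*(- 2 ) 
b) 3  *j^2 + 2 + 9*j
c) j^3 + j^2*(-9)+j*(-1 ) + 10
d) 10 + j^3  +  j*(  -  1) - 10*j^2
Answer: d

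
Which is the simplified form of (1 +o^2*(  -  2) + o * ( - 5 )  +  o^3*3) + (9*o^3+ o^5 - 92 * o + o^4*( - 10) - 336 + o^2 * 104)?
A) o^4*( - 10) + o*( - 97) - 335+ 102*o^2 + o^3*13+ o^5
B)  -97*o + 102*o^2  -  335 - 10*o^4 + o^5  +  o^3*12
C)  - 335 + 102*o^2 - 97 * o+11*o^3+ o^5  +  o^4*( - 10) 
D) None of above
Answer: B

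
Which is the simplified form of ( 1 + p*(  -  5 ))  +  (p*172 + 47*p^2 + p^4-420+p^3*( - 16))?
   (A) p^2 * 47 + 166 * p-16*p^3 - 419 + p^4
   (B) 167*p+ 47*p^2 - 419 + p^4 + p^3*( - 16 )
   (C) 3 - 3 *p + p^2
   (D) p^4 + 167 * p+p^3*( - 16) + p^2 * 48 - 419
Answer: B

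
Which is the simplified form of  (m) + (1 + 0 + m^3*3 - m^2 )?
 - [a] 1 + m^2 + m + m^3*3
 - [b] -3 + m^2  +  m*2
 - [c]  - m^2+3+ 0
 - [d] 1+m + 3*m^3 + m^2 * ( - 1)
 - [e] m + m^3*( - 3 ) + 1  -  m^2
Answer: d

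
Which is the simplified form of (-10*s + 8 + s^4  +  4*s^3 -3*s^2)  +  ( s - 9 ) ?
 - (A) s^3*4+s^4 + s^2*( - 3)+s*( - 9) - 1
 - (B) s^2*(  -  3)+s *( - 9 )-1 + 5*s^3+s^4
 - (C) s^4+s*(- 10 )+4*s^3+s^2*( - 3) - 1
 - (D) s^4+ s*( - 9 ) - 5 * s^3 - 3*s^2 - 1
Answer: A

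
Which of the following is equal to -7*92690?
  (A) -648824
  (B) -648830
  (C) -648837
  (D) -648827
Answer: B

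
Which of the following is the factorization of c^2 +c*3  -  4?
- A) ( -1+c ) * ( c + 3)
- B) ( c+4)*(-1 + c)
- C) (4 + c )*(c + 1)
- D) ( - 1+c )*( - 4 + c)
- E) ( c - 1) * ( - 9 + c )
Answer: B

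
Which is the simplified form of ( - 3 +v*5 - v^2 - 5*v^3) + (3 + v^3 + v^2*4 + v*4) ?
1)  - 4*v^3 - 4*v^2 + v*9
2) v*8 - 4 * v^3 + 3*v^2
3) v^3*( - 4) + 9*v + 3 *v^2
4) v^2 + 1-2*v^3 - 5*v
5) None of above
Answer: 3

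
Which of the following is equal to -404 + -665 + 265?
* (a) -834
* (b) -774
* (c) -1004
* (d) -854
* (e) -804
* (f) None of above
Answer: e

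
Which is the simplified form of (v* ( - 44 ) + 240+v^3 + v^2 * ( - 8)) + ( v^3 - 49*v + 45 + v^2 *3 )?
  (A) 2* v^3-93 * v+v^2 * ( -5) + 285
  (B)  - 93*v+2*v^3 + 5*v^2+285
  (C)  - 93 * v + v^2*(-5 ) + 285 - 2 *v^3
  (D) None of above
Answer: A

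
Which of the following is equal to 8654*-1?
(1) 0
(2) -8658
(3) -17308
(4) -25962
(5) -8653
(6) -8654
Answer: 6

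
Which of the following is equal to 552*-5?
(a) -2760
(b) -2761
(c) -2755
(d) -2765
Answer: a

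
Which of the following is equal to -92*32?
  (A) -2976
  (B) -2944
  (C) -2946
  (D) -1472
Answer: B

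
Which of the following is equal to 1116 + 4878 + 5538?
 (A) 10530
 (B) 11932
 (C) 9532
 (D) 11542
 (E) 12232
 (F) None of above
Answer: F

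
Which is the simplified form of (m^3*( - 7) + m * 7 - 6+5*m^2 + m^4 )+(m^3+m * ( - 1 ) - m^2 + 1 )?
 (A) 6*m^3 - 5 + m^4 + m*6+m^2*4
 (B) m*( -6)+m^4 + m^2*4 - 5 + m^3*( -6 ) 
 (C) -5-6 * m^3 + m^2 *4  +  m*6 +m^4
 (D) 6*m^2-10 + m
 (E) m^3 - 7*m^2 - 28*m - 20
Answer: C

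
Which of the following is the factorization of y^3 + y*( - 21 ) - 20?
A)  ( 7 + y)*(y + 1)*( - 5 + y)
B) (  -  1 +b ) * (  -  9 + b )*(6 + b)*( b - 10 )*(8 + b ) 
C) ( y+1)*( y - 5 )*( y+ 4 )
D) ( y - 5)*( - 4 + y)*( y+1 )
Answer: C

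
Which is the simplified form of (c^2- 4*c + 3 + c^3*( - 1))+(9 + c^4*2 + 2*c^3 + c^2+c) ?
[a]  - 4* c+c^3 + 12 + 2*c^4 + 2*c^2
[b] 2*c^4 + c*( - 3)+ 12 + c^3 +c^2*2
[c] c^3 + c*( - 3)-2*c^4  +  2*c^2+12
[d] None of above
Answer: b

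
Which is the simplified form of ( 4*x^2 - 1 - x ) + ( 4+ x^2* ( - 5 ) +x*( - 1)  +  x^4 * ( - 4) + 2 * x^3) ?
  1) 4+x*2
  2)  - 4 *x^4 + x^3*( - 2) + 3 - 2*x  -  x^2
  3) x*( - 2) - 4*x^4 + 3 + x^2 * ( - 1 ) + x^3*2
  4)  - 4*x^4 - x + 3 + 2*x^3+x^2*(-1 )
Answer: 3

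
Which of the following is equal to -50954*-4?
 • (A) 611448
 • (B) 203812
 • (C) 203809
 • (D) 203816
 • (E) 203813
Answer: D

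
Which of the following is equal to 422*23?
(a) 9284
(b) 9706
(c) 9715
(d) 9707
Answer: b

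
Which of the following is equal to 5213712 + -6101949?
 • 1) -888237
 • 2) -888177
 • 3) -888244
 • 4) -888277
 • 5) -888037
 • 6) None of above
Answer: 1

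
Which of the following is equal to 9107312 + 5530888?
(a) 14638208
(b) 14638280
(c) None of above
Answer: c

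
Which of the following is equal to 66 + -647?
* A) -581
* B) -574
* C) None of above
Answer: A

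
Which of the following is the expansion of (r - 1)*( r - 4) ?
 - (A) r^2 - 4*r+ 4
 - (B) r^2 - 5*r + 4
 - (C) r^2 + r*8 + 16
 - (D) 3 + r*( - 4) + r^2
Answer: B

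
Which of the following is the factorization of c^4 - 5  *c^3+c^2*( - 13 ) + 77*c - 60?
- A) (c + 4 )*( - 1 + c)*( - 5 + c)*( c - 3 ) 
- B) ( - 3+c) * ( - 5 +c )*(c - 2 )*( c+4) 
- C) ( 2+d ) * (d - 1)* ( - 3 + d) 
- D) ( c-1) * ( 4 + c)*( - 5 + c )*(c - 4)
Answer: A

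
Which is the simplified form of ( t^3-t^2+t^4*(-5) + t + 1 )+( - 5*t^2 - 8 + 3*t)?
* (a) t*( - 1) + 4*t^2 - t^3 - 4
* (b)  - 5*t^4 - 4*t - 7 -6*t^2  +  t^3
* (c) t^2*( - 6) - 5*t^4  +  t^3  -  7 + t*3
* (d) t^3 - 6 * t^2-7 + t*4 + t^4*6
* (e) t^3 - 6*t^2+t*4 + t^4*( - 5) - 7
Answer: e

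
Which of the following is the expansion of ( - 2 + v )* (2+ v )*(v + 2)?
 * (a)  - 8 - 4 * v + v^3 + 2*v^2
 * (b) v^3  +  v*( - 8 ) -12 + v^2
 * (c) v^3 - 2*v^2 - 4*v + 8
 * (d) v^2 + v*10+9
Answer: a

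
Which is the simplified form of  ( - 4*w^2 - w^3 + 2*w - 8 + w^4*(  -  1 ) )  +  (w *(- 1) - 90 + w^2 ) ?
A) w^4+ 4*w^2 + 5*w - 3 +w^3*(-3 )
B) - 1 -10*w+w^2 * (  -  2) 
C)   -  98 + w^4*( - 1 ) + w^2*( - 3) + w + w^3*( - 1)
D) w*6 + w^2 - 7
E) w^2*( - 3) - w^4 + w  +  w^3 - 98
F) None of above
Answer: C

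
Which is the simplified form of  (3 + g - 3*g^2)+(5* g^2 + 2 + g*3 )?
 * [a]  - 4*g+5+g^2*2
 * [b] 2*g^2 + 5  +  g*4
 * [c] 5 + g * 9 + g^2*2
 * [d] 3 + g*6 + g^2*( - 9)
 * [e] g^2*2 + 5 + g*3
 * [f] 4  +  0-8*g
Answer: b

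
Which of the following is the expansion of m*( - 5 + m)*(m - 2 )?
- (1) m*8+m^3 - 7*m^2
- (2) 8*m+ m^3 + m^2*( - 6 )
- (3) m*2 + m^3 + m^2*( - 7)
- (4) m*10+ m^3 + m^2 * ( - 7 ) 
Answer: 4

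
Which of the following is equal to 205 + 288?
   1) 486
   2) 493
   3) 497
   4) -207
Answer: 2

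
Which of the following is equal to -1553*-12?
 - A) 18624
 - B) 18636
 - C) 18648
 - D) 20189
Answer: B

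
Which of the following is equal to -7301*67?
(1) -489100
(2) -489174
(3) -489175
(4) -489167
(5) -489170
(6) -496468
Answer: 4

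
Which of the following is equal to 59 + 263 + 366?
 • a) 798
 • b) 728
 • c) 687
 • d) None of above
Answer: d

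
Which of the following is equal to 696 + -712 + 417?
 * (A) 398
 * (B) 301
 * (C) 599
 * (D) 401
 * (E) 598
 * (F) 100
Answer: D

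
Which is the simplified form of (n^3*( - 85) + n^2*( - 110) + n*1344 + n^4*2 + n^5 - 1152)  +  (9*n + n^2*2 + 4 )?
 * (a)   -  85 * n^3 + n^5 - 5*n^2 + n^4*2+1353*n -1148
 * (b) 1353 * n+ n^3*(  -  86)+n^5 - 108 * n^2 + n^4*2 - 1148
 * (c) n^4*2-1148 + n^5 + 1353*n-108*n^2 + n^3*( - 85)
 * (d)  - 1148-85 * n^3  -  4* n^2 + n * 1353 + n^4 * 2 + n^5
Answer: c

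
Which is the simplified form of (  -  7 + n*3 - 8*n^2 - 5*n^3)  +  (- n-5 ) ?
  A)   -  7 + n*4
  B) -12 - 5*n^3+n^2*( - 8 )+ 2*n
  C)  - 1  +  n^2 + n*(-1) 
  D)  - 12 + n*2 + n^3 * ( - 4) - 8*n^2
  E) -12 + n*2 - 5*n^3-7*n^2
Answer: B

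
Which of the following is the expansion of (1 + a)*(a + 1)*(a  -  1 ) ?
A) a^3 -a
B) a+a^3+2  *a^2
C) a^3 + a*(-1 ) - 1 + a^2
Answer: C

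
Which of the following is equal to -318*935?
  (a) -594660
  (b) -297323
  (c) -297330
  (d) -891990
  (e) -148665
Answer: c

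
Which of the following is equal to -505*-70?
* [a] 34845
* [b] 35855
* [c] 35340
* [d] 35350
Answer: d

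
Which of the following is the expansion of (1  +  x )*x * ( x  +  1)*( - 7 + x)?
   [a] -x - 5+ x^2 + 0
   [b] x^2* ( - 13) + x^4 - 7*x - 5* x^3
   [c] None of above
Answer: b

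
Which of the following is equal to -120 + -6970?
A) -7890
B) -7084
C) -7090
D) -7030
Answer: C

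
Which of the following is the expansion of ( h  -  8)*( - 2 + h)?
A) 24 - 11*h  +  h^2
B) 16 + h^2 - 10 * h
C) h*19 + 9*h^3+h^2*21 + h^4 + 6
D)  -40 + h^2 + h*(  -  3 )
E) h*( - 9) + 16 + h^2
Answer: B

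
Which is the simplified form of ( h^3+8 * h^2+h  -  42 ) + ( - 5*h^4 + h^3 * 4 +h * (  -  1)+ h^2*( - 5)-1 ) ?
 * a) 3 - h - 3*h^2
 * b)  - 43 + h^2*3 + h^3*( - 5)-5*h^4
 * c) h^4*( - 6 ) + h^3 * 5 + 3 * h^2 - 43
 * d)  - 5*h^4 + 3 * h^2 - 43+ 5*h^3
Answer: d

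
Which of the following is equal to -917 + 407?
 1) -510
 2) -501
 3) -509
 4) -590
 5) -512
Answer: 1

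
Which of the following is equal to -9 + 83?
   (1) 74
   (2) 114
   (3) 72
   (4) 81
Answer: 1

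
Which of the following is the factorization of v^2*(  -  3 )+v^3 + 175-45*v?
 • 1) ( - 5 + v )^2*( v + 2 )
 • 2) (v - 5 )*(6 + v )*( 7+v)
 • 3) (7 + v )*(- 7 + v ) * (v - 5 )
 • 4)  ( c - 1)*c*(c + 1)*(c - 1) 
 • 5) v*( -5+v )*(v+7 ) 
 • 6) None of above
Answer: 6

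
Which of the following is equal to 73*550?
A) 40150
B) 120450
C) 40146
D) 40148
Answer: A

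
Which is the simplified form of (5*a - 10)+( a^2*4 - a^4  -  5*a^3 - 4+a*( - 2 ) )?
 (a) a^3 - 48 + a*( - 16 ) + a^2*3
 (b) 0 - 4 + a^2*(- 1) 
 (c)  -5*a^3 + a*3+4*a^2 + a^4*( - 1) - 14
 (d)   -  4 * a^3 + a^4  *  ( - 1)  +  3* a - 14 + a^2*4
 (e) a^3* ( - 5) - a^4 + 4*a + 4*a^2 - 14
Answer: c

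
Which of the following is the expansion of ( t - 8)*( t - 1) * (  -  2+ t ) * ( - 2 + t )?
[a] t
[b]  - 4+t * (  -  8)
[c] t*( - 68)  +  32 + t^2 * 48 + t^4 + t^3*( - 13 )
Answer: c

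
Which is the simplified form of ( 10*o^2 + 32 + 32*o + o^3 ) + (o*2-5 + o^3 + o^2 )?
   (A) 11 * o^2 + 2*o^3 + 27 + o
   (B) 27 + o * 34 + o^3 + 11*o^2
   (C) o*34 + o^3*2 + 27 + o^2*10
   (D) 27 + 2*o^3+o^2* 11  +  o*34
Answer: D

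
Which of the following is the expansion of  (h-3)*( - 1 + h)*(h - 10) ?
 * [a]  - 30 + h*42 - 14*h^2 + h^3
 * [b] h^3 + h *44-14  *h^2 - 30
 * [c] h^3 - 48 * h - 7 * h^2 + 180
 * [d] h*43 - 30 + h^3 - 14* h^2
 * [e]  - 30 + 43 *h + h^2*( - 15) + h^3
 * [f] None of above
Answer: d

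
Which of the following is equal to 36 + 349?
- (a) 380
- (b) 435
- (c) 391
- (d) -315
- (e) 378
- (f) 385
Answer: f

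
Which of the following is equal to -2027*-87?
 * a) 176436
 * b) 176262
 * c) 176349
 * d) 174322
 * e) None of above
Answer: c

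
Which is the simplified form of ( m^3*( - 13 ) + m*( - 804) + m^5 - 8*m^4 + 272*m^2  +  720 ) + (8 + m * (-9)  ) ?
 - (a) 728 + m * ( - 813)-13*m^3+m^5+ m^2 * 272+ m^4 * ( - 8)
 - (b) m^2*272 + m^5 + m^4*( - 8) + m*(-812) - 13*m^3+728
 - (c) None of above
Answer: a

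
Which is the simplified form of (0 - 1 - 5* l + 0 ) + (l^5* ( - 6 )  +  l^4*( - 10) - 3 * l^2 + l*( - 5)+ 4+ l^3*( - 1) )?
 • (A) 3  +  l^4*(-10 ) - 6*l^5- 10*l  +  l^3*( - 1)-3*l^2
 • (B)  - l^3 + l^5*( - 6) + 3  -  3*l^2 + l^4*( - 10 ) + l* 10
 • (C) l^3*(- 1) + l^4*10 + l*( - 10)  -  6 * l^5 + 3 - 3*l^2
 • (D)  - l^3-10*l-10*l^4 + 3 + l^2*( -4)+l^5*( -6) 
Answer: A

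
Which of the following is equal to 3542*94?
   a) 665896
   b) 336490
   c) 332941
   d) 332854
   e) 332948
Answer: e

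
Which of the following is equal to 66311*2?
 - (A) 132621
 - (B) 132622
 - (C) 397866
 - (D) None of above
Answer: B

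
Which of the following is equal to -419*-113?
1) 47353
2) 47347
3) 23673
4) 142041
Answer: 2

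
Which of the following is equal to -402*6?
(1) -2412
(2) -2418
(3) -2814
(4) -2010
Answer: 1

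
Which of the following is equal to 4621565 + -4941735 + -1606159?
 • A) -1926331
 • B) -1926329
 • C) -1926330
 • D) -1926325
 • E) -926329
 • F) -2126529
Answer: B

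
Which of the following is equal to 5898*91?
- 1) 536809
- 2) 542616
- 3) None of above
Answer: 3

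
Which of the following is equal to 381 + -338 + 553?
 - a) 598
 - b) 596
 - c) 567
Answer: b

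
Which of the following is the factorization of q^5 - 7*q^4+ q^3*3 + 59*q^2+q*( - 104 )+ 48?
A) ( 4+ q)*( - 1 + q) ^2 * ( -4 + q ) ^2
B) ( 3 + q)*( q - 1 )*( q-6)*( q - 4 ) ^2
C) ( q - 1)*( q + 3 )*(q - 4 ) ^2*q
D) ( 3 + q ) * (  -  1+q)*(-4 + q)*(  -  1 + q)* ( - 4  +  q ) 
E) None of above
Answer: D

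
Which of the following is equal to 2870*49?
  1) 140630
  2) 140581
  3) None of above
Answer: 1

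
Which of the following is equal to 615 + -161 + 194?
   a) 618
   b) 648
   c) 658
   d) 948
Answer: b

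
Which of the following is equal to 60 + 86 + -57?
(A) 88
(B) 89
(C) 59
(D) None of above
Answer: B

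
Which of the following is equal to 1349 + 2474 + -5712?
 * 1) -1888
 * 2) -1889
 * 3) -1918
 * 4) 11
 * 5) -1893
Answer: 2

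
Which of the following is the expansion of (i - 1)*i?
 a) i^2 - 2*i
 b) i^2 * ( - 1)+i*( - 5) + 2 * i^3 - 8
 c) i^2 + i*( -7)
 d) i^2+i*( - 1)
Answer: d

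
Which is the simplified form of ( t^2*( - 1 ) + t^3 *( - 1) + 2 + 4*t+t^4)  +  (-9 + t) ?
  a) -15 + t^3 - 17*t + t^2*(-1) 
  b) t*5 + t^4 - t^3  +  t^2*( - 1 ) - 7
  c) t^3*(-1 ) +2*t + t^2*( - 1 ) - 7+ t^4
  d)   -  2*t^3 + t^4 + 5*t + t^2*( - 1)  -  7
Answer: b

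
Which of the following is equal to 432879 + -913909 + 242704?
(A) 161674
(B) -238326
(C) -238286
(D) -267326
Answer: B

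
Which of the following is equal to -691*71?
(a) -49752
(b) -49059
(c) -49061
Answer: c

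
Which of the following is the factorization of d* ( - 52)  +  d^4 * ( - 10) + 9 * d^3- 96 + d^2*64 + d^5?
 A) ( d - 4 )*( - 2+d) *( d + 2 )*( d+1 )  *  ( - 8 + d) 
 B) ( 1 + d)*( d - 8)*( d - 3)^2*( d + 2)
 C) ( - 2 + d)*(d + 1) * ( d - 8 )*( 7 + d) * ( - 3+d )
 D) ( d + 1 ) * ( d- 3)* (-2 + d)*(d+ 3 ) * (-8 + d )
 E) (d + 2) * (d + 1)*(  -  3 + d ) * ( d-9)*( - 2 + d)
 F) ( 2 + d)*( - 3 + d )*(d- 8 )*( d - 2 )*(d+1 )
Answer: F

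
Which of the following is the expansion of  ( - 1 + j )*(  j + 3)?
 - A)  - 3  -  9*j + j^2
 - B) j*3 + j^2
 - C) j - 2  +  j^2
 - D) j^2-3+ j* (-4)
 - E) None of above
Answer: E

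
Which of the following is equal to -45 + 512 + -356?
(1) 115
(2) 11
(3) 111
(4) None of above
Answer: 3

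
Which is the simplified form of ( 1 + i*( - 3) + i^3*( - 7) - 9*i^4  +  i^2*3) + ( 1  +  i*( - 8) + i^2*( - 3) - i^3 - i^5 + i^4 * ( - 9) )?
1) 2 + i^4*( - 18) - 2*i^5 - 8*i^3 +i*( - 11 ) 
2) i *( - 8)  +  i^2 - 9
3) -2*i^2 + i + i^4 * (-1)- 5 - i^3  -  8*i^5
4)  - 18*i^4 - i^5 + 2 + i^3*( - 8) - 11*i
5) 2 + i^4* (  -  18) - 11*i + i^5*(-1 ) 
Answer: 4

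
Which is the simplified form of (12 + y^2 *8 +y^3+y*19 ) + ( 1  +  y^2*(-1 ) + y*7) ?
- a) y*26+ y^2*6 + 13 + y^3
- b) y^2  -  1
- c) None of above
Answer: c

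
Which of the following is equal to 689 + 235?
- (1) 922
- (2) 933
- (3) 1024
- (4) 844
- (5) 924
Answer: 5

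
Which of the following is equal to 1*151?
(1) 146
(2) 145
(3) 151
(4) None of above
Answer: 3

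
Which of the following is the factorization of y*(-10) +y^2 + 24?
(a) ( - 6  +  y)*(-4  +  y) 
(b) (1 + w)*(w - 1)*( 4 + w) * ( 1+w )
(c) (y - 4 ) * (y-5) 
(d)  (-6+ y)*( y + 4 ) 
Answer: a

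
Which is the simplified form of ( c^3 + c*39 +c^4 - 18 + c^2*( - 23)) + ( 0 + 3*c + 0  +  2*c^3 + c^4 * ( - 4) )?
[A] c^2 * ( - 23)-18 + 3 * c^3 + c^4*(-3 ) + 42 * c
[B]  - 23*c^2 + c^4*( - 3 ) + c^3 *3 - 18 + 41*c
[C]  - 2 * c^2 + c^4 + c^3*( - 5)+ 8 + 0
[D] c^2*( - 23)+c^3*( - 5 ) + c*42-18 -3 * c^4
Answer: A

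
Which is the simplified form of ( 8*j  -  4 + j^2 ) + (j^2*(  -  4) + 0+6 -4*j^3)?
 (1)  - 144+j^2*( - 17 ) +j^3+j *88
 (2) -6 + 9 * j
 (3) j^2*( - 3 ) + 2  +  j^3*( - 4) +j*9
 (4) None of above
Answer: 4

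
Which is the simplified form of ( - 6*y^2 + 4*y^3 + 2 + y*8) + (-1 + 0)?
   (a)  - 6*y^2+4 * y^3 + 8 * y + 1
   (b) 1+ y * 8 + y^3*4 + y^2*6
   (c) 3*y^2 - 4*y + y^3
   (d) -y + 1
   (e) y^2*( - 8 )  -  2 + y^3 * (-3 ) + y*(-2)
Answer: a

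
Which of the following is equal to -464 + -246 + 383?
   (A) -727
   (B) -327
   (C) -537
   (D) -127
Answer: B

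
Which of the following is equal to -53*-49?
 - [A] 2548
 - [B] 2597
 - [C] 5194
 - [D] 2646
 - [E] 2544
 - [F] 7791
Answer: B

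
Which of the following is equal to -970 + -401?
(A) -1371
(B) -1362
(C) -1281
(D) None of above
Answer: A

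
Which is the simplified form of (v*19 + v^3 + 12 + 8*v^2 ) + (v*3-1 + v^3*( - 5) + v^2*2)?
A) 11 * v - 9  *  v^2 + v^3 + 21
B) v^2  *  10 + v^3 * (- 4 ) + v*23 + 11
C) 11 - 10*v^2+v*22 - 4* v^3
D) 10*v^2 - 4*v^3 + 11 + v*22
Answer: D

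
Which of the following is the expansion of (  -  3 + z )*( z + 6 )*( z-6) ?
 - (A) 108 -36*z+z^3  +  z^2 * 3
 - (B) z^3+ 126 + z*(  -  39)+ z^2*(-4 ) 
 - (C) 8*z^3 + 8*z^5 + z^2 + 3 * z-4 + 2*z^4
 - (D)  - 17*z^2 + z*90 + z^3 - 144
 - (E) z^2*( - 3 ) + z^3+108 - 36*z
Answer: E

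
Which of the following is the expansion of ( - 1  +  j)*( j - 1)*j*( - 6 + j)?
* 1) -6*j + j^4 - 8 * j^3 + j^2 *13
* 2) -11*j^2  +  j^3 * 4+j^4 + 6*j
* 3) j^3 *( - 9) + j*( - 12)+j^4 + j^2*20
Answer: 1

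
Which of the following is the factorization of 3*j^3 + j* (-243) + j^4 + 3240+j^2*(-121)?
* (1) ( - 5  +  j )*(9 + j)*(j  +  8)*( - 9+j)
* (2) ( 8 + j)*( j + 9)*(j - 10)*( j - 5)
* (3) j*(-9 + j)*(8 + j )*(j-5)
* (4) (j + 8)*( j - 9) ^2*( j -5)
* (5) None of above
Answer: 1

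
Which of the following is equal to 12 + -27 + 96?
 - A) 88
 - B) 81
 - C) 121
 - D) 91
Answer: B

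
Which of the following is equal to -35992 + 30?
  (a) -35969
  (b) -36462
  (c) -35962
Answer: c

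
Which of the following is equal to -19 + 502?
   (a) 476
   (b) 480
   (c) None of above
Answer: c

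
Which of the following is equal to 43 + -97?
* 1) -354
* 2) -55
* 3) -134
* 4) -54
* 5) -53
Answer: 4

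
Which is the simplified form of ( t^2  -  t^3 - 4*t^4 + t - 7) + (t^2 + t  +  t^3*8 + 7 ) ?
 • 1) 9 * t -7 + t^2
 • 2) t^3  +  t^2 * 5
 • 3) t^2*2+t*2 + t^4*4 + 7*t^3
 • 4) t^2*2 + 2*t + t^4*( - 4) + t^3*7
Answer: 4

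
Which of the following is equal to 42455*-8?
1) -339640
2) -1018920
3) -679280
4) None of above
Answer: 1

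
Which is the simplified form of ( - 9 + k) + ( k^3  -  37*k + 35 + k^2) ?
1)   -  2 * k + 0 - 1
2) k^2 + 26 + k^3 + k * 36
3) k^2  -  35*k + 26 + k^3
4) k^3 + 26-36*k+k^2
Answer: 4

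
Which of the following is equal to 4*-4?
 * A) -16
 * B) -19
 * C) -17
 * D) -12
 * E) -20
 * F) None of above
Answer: A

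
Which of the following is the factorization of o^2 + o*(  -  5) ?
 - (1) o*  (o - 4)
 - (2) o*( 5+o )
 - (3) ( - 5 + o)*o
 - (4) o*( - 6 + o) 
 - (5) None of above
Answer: 3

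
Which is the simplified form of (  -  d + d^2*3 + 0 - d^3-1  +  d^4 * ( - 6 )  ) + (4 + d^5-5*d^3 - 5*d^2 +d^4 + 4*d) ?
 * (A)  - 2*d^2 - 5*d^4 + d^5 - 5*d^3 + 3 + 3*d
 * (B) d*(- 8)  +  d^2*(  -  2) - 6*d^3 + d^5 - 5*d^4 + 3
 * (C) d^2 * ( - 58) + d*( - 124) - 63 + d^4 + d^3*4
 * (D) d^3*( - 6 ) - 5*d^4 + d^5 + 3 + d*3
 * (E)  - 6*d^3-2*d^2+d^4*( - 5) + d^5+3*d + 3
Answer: E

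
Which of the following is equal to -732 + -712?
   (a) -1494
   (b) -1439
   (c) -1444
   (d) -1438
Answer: c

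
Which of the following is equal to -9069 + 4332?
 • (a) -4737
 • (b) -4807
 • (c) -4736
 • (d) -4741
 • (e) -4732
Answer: a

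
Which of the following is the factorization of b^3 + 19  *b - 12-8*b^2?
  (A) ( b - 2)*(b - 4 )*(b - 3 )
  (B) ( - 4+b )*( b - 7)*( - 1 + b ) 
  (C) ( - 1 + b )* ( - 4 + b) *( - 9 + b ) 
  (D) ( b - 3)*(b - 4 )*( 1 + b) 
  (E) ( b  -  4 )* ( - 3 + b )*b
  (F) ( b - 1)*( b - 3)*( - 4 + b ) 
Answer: F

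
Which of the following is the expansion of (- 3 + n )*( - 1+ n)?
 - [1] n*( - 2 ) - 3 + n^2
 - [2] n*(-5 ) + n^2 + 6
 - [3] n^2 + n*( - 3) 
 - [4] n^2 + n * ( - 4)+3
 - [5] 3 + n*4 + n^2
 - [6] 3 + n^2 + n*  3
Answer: 4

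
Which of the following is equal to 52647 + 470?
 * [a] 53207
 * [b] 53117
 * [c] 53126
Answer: b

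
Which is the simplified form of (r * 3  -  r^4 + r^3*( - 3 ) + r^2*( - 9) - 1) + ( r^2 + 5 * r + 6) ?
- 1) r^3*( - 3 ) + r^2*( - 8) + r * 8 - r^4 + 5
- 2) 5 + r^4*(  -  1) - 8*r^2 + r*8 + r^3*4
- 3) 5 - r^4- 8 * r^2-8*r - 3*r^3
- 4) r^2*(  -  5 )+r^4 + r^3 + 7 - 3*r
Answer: 1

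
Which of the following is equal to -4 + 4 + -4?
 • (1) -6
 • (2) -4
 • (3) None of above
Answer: 2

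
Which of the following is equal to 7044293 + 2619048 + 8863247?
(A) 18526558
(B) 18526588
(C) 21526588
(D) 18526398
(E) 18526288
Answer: B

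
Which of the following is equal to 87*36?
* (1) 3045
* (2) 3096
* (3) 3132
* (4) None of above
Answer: 3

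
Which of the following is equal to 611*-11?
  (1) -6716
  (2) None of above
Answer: 2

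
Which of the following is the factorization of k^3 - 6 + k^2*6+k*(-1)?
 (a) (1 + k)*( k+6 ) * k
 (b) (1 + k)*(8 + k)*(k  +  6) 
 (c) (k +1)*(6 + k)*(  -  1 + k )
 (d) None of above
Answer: c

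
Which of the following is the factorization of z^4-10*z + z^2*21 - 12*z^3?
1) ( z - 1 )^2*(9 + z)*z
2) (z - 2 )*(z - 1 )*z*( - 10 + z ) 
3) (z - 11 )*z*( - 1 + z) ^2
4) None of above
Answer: 4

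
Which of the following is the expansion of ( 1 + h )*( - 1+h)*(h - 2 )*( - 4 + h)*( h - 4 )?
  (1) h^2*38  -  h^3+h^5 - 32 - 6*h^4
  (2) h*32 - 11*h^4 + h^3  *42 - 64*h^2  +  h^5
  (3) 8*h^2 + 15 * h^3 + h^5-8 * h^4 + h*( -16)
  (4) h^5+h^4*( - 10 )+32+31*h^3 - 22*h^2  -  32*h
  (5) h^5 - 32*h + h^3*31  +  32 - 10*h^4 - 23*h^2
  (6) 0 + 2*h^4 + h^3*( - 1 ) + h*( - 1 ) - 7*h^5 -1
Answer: 4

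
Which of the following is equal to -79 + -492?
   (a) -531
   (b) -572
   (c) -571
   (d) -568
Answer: c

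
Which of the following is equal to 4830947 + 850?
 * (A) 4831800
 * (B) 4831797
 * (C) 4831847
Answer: B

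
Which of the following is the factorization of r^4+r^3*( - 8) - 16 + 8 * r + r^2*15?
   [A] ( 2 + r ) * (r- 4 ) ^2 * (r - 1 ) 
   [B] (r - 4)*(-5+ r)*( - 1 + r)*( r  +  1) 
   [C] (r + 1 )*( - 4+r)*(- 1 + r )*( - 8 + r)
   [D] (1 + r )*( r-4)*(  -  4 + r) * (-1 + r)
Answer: D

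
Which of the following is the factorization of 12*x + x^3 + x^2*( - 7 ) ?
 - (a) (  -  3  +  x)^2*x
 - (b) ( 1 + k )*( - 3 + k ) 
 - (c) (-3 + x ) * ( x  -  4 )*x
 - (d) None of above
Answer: c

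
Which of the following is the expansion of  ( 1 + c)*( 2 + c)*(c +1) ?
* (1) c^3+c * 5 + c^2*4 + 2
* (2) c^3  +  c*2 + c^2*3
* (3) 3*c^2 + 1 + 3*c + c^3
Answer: 1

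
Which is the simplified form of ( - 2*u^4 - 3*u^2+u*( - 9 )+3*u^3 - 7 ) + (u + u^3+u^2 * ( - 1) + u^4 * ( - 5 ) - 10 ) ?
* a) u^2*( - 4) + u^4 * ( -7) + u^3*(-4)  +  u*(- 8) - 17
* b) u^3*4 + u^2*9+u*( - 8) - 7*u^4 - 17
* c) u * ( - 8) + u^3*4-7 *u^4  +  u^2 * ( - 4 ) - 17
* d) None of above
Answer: c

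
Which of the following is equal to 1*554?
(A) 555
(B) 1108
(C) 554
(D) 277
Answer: C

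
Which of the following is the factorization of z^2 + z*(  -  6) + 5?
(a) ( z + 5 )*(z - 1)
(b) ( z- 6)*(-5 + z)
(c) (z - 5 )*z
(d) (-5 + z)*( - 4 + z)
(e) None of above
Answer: e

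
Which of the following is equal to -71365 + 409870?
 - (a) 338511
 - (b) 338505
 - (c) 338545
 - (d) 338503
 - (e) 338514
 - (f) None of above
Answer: b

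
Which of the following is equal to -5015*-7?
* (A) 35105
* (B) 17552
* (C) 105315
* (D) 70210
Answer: A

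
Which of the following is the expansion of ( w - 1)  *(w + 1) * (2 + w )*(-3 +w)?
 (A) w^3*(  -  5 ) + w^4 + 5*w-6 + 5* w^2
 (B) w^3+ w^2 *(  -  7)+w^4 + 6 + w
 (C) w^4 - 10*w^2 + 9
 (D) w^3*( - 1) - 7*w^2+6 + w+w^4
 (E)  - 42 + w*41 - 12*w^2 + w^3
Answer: D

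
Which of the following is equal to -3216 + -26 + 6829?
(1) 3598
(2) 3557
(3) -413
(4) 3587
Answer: 4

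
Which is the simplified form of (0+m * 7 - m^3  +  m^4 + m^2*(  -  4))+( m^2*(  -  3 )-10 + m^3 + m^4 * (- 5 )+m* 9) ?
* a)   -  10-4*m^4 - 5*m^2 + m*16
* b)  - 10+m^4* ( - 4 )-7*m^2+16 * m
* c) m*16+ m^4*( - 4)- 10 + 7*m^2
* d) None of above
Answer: b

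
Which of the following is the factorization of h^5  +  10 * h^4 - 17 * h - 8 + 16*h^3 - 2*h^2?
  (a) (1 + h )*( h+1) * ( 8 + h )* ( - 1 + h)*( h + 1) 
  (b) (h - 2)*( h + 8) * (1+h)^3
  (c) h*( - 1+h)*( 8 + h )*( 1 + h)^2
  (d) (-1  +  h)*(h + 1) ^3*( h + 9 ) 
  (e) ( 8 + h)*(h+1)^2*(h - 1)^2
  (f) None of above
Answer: a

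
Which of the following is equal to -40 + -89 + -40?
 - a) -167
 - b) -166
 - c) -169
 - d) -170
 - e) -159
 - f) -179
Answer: c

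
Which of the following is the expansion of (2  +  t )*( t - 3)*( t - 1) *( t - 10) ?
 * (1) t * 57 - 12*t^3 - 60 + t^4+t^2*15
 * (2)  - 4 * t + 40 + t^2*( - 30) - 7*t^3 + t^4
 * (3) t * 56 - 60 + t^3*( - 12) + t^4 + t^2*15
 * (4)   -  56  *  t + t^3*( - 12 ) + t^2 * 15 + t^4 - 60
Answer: 3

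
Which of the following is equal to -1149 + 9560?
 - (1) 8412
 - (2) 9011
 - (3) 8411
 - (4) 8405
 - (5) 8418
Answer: 3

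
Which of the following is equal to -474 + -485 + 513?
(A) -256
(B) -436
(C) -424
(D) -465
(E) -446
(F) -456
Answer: E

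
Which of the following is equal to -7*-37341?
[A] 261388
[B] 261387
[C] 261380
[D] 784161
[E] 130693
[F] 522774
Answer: B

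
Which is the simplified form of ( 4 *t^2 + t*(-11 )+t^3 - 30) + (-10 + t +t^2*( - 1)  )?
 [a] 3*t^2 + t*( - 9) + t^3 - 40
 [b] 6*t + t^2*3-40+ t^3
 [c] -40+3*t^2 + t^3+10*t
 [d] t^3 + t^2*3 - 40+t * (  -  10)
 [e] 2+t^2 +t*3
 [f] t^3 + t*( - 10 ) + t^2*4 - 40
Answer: d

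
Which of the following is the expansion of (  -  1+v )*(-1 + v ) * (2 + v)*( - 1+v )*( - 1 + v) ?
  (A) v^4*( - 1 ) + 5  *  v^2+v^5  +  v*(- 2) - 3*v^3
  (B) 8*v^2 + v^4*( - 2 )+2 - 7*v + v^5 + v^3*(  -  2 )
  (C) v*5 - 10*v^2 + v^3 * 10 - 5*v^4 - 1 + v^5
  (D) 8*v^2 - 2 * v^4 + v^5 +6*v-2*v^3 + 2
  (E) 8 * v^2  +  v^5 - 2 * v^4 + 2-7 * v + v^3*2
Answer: B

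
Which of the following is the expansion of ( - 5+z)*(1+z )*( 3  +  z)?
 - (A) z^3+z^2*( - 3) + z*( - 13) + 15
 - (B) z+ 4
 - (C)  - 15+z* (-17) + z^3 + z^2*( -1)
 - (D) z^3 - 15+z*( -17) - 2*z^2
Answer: C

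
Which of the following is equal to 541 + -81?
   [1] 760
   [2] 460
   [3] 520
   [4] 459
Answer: 2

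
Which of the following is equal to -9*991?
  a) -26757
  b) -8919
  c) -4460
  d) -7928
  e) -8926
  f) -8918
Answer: b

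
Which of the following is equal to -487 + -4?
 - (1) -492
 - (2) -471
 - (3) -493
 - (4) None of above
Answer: 4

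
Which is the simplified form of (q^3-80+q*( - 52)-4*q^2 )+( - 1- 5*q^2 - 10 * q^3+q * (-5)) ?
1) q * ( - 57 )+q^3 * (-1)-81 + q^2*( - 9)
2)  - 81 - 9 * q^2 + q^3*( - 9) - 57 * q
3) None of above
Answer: 2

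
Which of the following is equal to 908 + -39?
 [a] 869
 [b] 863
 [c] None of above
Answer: a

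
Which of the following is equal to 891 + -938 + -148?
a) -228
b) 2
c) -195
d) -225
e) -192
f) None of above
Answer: c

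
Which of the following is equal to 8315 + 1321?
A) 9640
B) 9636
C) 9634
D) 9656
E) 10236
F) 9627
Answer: B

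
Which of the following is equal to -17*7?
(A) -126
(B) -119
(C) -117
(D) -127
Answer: B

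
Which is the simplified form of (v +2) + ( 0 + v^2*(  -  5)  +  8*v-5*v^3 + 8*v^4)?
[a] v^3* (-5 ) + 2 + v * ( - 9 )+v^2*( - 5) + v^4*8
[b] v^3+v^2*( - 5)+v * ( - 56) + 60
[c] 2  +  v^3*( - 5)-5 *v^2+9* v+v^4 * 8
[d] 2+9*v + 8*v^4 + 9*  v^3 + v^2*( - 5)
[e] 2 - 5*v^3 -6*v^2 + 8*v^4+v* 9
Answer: c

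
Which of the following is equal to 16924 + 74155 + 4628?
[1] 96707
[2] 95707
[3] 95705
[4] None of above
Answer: 2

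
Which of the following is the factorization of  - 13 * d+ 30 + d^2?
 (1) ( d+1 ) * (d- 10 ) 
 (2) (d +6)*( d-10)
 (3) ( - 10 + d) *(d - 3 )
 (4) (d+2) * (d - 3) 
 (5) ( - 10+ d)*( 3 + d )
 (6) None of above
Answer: 3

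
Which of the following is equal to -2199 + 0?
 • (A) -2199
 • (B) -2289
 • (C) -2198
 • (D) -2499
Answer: A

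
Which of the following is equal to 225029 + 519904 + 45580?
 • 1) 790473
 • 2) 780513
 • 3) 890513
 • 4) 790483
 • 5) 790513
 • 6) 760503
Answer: 5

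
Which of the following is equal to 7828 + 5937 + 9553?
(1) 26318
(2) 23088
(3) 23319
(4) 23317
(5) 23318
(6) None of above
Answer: 5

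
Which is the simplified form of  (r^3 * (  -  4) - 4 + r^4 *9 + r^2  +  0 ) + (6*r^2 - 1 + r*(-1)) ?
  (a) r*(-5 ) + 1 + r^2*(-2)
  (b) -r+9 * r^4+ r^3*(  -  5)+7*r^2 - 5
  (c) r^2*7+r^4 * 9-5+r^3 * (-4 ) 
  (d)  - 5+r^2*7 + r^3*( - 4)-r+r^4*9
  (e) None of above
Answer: d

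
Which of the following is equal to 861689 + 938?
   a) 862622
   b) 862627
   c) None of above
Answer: b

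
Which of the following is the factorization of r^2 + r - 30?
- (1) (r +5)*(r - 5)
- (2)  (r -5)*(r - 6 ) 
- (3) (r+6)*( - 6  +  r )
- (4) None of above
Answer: 4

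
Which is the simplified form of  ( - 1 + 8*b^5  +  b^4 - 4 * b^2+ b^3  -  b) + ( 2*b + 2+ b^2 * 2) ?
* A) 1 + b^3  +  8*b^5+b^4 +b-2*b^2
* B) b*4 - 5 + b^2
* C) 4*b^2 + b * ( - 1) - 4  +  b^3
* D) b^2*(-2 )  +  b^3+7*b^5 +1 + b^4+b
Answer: A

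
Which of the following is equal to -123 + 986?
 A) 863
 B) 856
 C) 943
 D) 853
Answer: A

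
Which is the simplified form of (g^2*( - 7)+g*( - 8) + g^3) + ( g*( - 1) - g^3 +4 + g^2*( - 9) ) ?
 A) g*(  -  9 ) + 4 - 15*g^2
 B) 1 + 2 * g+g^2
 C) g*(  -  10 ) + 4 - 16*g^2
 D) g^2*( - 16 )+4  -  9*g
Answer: D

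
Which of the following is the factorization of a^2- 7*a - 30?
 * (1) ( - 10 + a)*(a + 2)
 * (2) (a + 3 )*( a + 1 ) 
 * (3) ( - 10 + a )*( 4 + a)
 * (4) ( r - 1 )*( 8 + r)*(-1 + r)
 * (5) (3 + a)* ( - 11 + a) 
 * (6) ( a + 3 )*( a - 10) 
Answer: 6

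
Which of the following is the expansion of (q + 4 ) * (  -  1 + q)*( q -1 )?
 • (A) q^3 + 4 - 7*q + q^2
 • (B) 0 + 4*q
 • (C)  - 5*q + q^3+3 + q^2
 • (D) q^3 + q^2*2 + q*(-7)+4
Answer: D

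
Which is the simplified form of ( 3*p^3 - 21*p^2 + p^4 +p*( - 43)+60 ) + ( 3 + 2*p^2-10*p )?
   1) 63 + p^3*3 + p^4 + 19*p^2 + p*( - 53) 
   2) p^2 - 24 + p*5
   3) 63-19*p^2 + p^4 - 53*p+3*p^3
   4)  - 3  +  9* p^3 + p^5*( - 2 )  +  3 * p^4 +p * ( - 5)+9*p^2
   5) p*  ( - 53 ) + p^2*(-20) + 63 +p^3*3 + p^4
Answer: 3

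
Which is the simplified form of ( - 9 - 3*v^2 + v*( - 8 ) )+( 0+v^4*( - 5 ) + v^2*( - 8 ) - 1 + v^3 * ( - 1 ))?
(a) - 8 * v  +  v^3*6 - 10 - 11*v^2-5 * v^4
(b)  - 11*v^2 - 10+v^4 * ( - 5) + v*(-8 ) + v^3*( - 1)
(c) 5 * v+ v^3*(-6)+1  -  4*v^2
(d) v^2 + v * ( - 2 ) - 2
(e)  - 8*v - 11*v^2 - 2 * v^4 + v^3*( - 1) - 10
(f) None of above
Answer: b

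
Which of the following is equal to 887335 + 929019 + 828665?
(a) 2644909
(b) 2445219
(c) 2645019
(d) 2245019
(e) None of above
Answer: c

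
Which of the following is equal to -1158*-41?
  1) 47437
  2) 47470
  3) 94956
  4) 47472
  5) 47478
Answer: 5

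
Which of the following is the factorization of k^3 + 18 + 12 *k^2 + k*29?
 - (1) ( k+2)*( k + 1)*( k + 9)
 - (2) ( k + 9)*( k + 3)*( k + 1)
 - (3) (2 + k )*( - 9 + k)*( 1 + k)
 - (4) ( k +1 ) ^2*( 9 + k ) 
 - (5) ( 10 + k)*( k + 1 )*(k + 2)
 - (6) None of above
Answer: 1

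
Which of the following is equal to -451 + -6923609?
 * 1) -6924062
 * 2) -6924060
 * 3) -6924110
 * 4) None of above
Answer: 2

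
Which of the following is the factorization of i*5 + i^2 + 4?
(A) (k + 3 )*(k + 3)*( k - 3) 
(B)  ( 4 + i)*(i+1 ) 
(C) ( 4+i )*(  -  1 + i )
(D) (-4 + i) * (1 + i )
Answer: B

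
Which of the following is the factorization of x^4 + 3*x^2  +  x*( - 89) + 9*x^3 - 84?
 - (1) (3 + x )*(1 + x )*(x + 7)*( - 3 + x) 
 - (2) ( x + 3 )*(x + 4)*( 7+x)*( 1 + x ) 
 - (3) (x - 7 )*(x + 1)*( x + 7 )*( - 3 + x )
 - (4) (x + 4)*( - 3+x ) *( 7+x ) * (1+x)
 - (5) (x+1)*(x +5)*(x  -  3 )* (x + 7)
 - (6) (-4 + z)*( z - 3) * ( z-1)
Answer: 4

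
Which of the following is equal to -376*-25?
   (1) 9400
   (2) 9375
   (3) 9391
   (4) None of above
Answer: 1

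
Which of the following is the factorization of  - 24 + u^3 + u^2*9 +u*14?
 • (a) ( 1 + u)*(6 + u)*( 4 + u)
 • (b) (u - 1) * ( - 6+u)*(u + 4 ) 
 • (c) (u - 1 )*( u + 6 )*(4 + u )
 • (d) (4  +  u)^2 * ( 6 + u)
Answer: c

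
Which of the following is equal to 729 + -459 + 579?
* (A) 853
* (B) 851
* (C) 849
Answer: C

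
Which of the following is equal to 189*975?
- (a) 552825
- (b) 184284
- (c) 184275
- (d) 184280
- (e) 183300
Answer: c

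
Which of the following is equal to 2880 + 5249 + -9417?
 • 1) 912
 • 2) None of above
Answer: 2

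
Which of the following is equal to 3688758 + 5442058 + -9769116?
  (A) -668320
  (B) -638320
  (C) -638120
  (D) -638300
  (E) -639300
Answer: D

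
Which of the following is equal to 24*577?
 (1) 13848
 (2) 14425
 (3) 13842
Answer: 1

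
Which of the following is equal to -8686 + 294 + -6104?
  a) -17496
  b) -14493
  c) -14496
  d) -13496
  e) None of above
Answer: c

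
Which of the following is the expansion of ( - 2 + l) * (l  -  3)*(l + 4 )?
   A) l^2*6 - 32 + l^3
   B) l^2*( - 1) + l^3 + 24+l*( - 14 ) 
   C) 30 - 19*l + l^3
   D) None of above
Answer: B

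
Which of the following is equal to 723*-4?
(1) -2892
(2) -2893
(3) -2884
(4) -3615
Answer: 1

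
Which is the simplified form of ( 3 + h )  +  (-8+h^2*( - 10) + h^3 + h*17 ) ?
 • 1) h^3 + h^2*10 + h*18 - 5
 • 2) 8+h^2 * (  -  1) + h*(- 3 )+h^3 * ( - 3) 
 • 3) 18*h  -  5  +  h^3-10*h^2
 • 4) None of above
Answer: 3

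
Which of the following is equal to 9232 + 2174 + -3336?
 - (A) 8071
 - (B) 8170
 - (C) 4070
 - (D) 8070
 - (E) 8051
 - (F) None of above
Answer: D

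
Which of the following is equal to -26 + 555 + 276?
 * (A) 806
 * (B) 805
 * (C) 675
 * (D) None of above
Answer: B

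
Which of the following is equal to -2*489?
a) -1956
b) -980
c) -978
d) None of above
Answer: c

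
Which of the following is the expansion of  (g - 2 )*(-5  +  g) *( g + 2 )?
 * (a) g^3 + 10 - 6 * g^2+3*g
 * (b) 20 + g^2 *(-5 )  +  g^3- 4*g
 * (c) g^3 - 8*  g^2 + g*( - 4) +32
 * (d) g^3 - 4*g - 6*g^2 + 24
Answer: b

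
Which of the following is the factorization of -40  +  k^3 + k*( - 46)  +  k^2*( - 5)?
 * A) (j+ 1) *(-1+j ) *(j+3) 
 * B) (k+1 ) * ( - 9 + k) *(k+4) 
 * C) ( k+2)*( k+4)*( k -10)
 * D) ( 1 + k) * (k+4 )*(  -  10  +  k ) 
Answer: D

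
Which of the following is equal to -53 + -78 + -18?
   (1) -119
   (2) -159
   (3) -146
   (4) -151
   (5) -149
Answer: 5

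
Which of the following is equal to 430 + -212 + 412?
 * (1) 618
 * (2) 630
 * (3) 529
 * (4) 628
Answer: 2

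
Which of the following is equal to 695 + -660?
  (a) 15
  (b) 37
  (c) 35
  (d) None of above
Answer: c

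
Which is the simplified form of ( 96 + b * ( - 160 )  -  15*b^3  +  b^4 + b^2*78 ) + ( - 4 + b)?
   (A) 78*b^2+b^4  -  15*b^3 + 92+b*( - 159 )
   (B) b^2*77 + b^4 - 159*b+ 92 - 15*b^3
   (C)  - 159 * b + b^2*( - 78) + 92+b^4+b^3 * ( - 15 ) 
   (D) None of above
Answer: A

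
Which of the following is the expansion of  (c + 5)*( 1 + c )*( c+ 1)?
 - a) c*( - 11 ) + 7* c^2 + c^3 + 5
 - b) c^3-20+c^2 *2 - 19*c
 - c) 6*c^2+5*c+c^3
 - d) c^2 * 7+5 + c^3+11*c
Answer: d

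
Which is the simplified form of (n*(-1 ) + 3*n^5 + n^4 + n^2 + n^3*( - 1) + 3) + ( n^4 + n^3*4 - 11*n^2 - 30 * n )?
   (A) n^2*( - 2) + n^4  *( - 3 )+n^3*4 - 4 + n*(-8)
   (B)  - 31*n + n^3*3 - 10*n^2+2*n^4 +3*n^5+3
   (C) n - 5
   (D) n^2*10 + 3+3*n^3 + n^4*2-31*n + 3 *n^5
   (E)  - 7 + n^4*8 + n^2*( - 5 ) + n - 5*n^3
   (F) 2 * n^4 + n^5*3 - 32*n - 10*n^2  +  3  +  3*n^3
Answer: B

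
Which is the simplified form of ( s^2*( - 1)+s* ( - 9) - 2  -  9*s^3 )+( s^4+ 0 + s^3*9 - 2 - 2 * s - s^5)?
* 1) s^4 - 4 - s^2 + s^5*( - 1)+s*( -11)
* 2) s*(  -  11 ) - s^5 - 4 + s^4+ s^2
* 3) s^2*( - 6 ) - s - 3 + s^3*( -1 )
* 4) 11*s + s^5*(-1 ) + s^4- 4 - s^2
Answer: 1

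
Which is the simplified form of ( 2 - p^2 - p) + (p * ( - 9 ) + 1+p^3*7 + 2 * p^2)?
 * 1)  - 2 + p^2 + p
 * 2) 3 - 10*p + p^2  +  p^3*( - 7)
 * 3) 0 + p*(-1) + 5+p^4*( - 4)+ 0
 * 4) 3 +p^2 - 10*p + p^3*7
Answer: 4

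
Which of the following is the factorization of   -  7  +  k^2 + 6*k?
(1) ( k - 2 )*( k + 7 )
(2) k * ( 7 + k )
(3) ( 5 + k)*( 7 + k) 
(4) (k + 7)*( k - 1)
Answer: 4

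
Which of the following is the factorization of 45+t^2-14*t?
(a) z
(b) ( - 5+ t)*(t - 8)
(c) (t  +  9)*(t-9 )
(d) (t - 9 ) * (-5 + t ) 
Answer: d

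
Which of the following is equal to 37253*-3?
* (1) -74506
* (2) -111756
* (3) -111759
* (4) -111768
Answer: 3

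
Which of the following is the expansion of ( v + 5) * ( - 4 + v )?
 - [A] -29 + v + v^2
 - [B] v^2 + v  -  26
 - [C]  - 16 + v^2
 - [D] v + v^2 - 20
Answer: D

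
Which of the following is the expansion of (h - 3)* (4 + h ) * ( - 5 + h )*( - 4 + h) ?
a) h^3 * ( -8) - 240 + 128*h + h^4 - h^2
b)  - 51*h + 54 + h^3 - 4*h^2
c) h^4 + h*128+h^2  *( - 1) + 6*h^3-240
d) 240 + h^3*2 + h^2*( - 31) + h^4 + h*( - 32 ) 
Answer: a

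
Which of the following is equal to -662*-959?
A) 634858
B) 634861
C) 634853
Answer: A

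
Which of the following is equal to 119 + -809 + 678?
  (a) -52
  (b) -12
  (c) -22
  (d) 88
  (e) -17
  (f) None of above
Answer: b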